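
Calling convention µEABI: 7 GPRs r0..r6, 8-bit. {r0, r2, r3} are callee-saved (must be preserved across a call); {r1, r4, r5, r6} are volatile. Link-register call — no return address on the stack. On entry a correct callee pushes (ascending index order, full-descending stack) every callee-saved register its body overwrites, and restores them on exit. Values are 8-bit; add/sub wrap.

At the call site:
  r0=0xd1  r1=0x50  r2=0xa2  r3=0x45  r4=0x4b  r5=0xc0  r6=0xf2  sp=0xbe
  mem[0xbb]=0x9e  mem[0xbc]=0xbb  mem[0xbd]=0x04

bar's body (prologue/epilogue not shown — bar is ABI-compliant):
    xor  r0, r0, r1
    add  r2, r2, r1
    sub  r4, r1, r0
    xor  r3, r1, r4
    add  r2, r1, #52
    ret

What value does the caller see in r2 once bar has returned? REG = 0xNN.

prologue: push r0 → mem[0xbd]=0xd1, sp=0xbd
prologue: push r2 → mem[0xbc]=0xa2, sp=0xbc
prologue: push r3 → mem[0xbb]=0x45, sp=0xbb
body[0] xor  r0, r0, r1 → r0=0x81
body[1] add  r2, r2, r1 → r2=0xf2
body[2] sub  r4, r1, r0 → r4=0xcf
body[3] xor  r3, r1, r4 → r3=0x9f
body[4] add  r2, r1, #52 → r2=0x84
epilogue: pop r3=0x45, sp=0xbc
epilogue: pop r2=0xa2, sp=0xbd
epilogue: pop r0=0xd1, sp=0xbe
r2 is callee-saved → restored

REG = 0xa2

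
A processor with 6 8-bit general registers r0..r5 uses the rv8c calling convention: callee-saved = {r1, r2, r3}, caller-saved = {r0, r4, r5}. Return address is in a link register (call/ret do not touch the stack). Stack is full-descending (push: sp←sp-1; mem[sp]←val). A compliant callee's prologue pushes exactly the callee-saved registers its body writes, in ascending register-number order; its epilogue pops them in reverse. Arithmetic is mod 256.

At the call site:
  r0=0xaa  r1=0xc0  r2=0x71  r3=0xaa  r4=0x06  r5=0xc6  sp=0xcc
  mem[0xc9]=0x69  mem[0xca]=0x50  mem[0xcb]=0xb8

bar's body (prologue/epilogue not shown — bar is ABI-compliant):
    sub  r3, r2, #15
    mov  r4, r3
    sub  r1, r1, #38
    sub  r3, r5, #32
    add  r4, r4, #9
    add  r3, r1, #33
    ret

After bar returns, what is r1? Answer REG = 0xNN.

prologue: push r1 → mem[0xcb]=0xc0, sp=0xcb
prologue: push r3 → mem[0xca]=0xaa, sp=0xca
body[0] sub  r3, r2, #15 → r3=0x62
body[1] mov  r4, r3 → r4=0x62
body[2] sub  r1, r1, #38 → r1=0x9a
body[3] sub  r3, r5, #32 → r3=0xa6
body[4] add  r4, r4, #9 → r4=0x6b
body[5] add  r3, r1, #33 → r3=0xbb
epilogue: pop r3=0xaa, sp=0xcb
epilogue: pop r1=0xc0, sp=0xcc
r1 is callee-saved → restored

REG = 0xc0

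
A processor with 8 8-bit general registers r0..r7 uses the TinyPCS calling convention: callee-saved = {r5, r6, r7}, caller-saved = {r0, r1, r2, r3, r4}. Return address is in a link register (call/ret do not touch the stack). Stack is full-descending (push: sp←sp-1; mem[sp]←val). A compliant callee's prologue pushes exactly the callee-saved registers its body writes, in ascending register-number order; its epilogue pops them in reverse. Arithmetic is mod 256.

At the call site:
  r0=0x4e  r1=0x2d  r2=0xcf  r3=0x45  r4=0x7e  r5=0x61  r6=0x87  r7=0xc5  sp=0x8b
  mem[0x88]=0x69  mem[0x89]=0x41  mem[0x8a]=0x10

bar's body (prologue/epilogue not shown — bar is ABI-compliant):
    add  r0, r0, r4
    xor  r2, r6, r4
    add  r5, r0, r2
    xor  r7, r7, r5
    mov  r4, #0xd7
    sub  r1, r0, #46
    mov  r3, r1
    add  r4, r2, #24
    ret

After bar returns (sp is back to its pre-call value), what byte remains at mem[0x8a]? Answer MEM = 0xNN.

MEM = 0x61

prologue: push r5 -> mem[0x8a]=0x61, sp=0x8a
prologue: push r7 -> mem[0x89]=0xc5, sp=0x89
body[0] add  r0, r0, r4 -> r0=0xcc
body[1] xor  r2, r6, r4 -> r2=0xf9
body[2] add  r5, r0, r2 -> r5=0xc5
body[3] xor  r7, r7, r5 -> r7=0x00
body[4] mov  r4, #0xd7 -> r4=0xd7
body[5] sub  r1, r0, #46 -> r1=0x9e
body[6] mov  r3, r1 -> r3=0x9e
body[7] add  r4, r2, #24 -> r4=0x11
epilogue: pop r7=0xc5, sp=0x8a
epilogue: pop r5=0x61, sp=0x8b
prologue pushed ['r5', 'r7'] at ['0x8a', '0x89']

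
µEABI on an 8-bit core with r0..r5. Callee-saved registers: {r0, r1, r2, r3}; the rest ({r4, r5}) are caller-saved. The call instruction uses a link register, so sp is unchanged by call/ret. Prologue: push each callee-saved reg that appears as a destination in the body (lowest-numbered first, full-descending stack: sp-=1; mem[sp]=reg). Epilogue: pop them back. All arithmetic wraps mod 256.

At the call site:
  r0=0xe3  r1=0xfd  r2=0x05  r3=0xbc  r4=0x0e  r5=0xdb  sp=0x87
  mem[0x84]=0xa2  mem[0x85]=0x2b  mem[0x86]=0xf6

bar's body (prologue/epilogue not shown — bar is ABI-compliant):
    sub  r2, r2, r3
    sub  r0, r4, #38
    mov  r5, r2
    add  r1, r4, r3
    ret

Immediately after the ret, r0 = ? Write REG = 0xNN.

prologue: push r0 -> mem[0x86]=0xe3, sp=0x86
prologue: push r1 -> mem[0x85]=0xfd, sp=0x85
prologue: push r2 -> mem[0x84]=0x05, sp=0x84
body[0] sub  r2, r2, r3 -> r2=0x49
body[1] sub  r0, r4, #38 -> r0=0xe8
body[2] mov  r5, r2 -> r5=0x49
body[3] add  r1, r4, r3 -> r1=0xca
epilogue: pop r2=0x05, sp=0x85
epilogue: pop r1=0xfd, sp=0x86
epilogue: pop r0=0xe3, sp=0x87
r0 is callee-saved -> restored

REG = 0xe3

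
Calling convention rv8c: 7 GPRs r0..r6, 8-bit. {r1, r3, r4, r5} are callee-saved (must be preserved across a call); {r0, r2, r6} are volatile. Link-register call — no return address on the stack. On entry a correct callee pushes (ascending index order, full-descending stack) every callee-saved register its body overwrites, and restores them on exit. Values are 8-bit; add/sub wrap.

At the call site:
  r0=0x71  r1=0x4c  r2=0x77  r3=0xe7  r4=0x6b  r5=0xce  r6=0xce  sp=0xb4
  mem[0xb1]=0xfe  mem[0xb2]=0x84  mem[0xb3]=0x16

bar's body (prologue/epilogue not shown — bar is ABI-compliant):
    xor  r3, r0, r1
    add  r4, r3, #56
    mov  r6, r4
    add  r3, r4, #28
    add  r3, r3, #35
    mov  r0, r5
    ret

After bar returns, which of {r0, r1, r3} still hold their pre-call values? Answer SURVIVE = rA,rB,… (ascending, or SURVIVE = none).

prologue: push r3 → mem[0xb3]=0xe7, sp=0xb3
prologue: push r4 → mem[0xb2]=0x6b, sp=0xb2
body[0] xor  r3, r0, r1 → r3=0x3d
body[1] add  r4, r3, #56 → r4=0x75
body[2] mov  r6, r4 → r6=0x75
body[3] add  r3, r4, #28 → r3=0x91
body[4] add  r3, r3, #35 → r3=0xb4
body[5] mov  r0, r5 → r0=0xce
epilogue: pop r4=0x6b, sp=0xb3
epilogue: pop r3=0xe7, sp=0xb4
r0: caller-saved, written=True
r1: callee-saved, written=False
r3: callee-saved, written=True

SURVIVE = r1,r3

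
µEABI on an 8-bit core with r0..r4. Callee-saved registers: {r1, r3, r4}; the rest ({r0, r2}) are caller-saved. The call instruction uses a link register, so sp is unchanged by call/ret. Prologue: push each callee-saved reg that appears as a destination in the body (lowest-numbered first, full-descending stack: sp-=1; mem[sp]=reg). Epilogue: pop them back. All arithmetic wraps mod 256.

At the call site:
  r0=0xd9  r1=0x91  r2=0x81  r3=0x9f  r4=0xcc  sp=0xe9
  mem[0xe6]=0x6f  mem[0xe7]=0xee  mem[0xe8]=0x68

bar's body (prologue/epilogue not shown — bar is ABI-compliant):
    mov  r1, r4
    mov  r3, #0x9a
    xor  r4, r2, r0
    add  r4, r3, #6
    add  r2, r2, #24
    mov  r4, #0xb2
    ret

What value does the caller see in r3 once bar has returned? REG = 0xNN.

REG = 0x9f

prologue: push r1 → mem[0xe8]=0x91, sp=0xe8
prologue: push r3 → mem[0xe7]=0x9f, sp=0xe7
prologue: push r4 → mem[0xe6]=0xcc, sp=0xe6
body[0] mov  r1, r4 → r1=0xcc
body[1] mov  r3, #0x9a → r3=0x9a
body[2] xor  r4, r2, r0 → r4=0x58
body[3] add  r4, r3, #6 → r4=0xa0
body[4] add  r2, r2, #24 → r2=0x99
body[5] mov  r4, #0xb2 → r4=0xb2
epilogue: pop r4=0xcc, sp=0xe7
epilogue: pop r3=0x9f, sp=0xe8
epilogue: pop r1=0x91, sp=0xe9
r3 is callee-saved → restored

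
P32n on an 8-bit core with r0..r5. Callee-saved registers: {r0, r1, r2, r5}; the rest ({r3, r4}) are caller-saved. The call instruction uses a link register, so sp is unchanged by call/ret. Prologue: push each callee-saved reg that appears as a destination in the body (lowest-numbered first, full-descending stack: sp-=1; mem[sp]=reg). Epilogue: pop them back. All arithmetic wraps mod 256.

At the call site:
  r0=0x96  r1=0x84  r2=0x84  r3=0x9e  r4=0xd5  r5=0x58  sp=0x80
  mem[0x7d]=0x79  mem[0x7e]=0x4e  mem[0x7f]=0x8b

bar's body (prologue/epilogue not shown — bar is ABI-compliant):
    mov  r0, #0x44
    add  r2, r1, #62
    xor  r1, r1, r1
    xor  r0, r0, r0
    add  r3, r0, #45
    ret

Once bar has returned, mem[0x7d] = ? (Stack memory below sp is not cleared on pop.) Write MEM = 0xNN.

prologue: push r0 → mem[0x7f]=0x96, sp=0x7f
prologue: push r1 → mem[0x7e]=0x84, sp=0x7e
prologue: push r2 → mem[0x7d]=0x84, sp=0x7d
body[0] mov  r0, #0x44 → r0=0x44
body[1] add  r2, r1, #62 → r2=0xc2
body[2] xor  r1, r1, r1 → r1=0x00
body[3] xor  r0, r0, r0 → r0=0x00
body[4] add  r3, r0, #45 → r3=0x2d
epilogue: pop r2=0x84, sp=0x7e
epilogue: pop r1=0x84, sp=0x7f
epilogue: pop r0=0x96, sp=0x80
prologue pushed ['r0', 'r1', 'r2'] at ['0x7f', '0x7e', '0x7d']

MEM = 0x84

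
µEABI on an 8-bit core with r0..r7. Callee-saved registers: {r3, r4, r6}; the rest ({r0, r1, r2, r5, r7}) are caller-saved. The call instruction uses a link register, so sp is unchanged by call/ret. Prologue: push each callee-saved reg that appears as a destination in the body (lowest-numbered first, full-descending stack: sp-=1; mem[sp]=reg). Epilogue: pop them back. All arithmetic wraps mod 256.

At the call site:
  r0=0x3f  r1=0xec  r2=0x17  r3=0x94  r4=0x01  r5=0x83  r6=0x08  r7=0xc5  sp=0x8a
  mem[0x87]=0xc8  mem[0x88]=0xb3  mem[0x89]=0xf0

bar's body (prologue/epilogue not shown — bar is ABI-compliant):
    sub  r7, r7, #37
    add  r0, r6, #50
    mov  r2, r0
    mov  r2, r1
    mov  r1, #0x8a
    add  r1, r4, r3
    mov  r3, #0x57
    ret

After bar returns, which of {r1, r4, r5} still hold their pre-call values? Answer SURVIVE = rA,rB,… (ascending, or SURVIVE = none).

prologue: push r3 → mem[0x89]=0x94, sp=0x89
body[0] sub  r7, r7, #37 → r7=0xa0
body[1] add  r0, r6, #50 → r0=0x3a
body[2] mov  r2, r0 → r2=0x3a
body[3] mov  r2, r1 → r2=0xec
body[4] mov  r1, #0x8a → r1=0x8a
body[5] add  r1, r4, r3 → r1=0x95
body[6] mov  r3, #0x57 → r3=0x57
epilogue: pop r3=0x94, sp=0x8a
r1: caller-saved, written=True
r4: callee-saved, written=False
r5: caller-saved, written=False

SURVIVE = r4,r5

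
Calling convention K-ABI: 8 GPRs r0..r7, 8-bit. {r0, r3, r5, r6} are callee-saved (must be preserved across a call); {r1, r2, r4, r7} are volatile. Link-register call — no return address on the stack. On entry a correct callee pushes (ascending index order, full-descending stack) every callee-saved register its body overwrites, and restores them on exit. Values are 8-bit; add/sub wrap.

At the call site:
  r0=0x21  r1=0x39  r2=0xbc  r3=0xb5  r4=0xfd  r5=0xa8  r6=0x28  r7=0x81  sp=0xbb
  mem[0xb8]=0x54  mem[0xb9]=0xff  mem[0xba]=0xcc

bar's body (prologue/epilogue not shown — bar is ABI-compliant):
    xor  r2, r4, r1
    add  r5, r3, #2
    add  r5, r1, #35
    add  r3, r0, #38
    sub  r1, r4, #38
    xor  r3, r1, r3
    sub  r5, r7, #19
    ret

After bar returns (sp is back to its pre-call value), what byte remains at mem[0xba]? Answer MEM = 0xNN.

MEM = 0xb5

prologue: push r3 → mem[0xba]=0xb5, sp=0xba
prologue: push r5 → mem[0xb9]=0xa8, sp=0xb9
body[0] xor  r2, r4, r1 → r2=0xc4
body[1] add  r5, r3, #2 → r5=0xb7
body[2] add  r5, r1, #35 → r5=0x5c
body[3] add  r3, r0, #38 → r3=0x47
body[4] sub  r1, r4, #38 → r1=0xd7
body[5] xor  r3, r1, r3 → r3=0x90
body[6] sub  r5, r7, #19 → r5=0x6e
epilogue: pop r5=0xa8, sp=0xba
epilogue: pop r3=0xb5, sp=0xbb
prologue pushed ['r3', 'r5'] at ['0xba', '0xb9']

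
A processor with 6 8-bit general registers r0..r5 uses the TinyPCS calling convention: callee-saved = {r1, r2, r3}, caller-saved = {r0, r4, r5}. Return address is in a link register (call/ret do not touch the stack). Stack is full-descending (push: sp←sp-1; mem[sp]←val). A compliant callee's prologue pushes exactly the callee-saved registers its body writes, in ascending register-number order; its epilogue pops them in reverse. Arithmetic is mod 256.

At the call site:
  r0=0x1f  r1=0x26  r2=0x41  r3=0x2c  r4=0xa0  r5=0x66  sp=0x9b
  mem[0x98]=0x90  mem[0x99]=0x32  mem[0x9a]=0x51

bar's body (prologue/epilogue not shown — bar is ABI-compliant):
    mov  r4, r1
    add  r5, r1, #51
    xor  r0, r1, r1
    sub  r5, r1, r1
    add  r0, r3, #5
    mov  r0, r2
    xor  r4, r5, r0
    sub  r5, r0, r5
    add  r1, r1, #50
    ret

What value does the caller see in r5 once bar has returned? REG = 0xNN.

REG = 0x41

prologue: push r1 -> mem[0x9a]=0x26, sp=0x9a
body[0] mov  r4, r1 -> r4=0x26
body[1] add  r5, r1, #51 -> r5=0x59
body[2] xor  r0, r1, r1 -> r0=0x00
body[3] sub  r5, r1, r1 -> r5=0x00
body[4] add  r0, r3, #5 -> r0=0x31
body[5] mov  r0, r2 -> r0=0x41
body[6] xor  r4, r5, r0 -> r4=0x41
body[7] sub  r5, r0, r5 -> r5=0x41
body[8] add  r1, r1, #50 -> r1=0x58
epilogue: pop r1=0x26, sp=0x9b
r5 is caller-saved -> body value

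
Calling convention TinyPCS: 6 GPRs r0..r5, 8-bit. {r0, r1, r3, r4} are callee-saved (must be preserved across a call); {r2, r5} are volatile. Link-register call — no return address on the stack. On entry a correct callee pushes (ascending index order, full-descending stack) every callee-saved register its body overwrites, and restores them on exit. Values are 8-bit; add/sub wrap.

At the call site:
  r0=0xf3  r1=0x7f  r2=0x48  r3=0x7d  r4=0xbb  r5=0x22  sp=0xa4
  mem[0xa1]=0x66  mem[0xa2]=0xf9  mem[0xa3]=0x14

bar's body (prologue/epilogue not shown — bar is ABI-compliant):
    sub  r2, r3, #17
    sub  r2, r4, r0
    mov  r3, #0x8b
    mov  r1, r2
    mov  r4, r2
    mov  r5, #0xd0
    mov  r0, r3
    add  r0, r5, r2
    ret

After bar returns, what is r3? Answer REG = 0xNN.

prologue: push r0 -> mem[0xa3]=0xf3, sp=0xa3
prologue: push r1 -> mem[0xa2]=0x7f, sp=0xa2
prologue: push r3 -> mem[0xa1]=0x7d, sp=0xa1
prologue: push r4 -> mem[0xa0]=0xbb, sp=0xa0
body[0] sub  r2, r3, #17 -> r2=0x6c
body[1] sub  r2, r4, r0 -> r2=0xc8
body[2] mov  r3, #0x8b -> r3=0x8b
body[3] mov  r1, r2 -> r1=0xc8
body[4] mov  r4, r2 -> r4=0xc8
body[5] mov  r5, #0xd0 -> r5=0xd0
body[6] mov  r0, r3 -> r0=0x8b
body[7] add  r0, r5, r2 -> r0=0x98
epilogue: pop r4=0xbb, sp=0xa1
epilogue: pop r3=0x7d, sp=0xa2
epilogue: pop r1=0x7f, sp=0xa3
epilogue: pop r0=0xf3, sp=0xa4
r3 is callee-saved -> restored

REG = 0x7d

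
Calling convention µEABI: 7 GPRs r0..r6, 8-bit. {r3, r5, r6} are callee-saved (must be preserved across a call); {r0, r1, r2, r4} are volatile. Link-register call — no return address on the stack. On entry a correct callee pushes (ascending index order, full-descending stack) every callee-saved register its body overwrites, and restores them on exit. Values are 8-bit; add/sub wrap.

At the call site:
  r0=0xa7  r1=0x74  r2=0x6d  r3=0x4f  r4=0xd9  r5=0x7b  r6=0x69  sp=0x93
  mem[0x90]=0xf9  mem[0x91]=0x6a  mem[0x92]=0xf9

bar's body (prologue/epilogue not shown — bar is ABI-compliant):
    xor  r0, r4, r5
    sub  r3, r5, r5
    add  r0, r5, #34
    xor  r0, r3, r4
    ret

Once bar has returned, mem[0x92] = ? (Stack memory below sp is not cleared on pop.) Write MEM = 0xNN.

prologue: push r3 → mem[0x92]=0x4f, sp=0x92
body[0] xor  r0, r4, r5 → r0=0xa2
body[1] sub  r3, r5, r5 → r3=0x00
body[2] add  r0, r5, #34 → r0=0x9d
body[3] xor  r0, r3, r4 → r0=0xd9
epilogue: pop r3=0x4f, sp=0x93
prologue pushed ['r3'] at ['0x92']

MEM = 0x4f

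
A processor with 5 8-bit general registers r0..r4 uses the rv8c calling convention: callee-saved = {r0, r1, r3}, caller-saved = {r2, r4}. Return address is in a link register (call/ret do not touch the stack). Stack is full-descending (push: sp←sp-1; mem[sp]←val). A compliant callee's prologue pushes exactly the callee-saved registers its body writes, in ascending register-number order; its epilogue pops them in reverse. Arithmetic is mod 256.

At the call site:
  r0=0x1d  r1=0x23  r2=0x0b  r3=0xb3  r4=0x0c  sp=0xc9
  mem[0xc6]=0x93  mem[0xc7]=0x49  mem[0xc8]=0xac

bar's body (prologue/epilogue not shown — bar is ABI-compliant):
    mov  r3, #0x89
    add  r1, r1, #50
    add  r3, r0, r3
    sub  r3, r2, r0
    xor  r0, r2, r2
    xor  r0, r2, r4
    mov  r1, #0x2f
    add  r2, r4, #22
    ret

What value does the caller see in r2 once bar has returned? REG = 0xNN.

prologue: push r0 -> mem[0xc8]=0x1d, sp=0xc8
prologue: push r1 -> mem[0xc7]=0x23, sp=0xc7
prologue: push r3 -> mem[0xc6]=0xb3, sp=0xc6
body[0] mov  r3, #0x89 -> r3=0x89
body[1] add  r1, r1, #50 -> r1=0x55
body[2] add  r3, r0, r3 -> r3=0xa6
body[3] sub  r3, r2, r0 -> r3=0xee
body[4] xor  r0, r2, r2 -> r0=0x00
body[5] xor  r0, r2, r4 -> r0=0x07
body[6] mov  r1, #0x2f -> r1=0x2f
body[7] add  r2, r4, #22 -> r2=0x22
epilogue: pop r3=0xb3, sp=0xc7
epilogue: pop r1=0x23, sp=0xc8
epilogue: pop r0=0x1d, sp=0xc9
r2 is caller-saved -> body value

REG = 0x22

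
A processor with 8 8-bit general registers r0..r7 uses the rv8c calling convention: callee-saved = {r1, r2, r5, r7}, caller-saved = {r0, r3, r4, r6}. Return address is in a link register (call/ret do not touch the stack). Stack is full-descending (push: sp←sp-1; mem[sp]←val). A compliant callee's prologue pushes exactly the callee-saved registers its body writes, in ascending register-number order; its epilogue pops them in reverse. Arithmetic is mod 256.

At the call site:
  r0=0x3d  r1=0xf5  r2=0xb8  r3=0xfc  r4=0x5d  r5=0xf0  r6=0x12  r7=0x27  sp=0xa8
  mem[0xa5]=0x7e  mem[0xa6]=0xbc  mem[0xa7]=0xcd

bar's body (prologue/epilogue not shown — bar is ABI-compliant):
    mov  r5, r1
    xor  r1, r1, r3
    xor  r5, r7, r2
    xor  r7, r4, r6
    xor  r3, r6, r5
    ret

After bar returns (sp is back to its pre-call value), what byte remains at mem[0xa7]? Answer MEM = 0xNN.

MEM = 0xf5

prologue: push r1 → mem[0xa7]=0xf5, sp=0xa7
prologue: push r5 → mem[0xa6]=0xf0, sp=0xa6
prologue: push r7 → mem[0xa5]=0x27, sp=0xa5
body[0] mov  r5, r1 → r5=0xf5
body[1] xor  r1, r1, r3 → r1=0x09
body[2] xor  r5, r7, r2 → r5=0x9f
body[3] xor  r7, r4, r6 → r7=0x4f
body[4] xor  r3, r6, r5 → r3=0x8d
epilogue: pop r7=0x27, sp=0xa6
epilogue: pop r5=0xf0, sp=0xa7
epilogue: pop r1=0xf5, sp=0xa8
prologue pushed ['r1', 'r5', 'r7'] at ['0xa7', '0xa6', '0xa5']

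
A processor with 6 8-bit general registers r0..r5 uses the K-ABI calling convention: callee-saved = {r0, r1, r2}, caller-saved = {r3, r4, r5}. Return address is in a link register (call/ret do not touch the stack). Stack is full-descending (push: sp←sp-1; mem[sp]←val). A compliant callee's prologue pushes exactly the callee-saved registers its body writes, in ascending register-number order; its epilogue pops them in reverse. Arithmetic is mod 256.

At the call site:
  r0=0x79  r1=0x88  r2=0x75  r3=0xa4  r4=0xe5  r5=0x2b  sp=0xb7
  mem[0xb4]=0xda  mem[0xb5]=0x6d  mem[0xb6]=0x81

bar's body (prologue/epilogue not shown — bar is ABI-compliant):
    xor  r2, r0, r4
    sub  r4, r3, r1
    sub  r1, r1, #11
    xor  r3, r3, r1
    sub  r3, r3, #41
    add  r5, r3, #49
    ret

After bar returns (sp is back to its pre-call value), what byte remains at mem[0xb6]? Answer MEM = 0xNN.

prologue: push r1 → mem[0xb6]=0x88, sp=0xb6
prologue: push r2 → mem[0xb5]=0x75, sp=0xb5
body[0] xor  r2, r0, r4 → r2=0x9c
body[1] sub  r4, r3, r1 → r4=0x1c
body[2] sub  r1, r1, #11 → r1=0x7d
body[3] xor  r3, r3, r1 → r3=0xd9
body[4] sub  r3, r3, #41 → r3=0xb0
body[5] add  r5, r3, #49 → r5=0xe1
epilogue: pop r2=0x75, sp=0xb6
epilogue: pop r1=0x88, sp=0xb7
prologue pushed ['r1', 'r2'] at ['0xb6', '0xb5']

MEM = 0x88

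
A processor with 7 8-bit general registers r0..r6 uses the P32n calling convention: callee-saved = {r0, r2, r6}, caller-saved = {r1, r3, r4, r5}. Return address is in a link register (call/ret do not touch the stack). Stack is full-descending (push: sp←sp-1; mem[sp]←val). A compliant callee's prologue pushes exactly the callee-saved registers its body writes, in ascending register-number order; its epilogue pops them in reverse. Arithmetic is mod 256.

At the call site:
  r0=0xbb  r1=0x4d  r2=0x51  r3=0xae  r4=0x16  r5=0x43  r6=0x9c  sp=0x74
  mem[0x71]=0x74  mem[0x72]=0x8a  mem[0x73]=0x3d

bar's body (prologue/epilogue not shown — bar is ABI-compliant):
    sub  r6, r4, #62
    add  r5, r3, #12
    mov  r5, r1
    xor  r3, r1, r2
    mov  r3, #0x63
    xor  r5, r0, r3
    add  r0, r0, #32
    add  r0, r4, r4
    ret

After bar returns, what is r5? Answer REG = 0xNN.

prologue: push r0 -> mem[0x73]=0xbb, sp=0x73
prologue: push r6 -> mem[0x72]=0x9c, sp=0x72
body[0] sub  r6, r4, #62 -> r6=0xd8
body[1] add  r5, r3, #12 -> r5=0xba
body[2] mov  r5, r1 -> r5=0x4d
body[3] xor  r3, r1, r2 -> r3=0x1c
body[4] mov  r3, #0x63 -> r3=0x63
body[5] xor  r5, r0, r3 -> r5=0xd8
body[6] add  r0, r0, #32 -> r0=0xdb
body[7] add  r0, r4, r4 -> r0=0x2c
epilogue: pop r6=0x9c, sp=0x73
epilogue: pop r0=0xbb, sp=0x74
r5 is caller-saved -> body value

REG = 0xd8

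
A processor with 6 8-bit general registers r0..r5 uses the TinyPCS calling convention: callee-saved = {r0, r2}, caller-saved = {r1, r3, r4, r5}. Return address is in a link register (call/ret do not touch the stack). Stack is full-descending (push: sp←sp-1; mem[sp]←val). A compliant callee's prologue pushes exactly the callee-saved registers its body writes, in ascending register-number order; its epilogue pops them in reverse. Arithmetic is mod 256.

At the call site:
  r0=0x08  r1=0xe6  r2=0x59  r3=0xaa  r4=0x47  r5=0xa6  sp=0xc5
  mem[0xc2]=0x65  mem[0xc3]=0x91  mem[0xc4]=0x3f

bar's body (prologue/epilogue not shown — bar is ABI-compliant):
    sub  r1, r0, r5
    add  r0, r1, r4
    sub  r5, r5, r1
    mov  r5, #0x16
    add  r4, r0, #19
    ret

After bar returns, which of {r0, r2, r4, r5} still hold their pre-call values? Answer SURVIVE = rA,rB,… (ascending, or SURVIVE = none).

prologue: push r0 → mem[0xc4]=0x08, sp=0xc4
body[0] sub  r1, r0, r5 → r1=0x62
body[1] add  r0, r1, r4 → r0=0xa9
body[2] sub  r5, r5, r1 → r5=0x44
body[3] mov  r5, #0x16 → r5=0x16
body[4] add  r4, r0, #19 → r4=0xbc
epilogue: pop r0=0x08, sp=0xc5
r0: callee-saved, written=True
r2: callee-saved, written=False
r4: caller-saved, written=True
r5: caller-saved, written=True

SURVIVE = r0,r2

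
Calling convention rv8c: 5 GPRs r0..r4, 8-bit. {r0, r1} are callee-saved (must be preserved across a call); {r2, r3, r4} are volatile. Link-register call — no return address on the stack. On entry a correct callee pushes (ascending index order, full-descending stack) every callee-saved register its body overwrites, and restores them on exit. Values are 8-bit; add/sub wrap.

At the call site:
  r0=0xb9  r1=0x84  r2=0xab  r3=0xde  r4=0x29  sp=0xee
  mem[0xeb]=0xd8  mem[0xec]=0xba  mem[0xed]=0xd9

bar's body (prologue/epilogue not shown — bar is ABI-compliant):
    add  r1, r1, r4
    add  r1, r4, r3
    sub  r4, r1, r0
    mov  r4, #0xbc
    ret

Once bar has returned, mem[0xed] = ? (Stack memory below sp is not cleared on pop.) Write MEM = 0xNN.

prologue: push r1 -> mem[0xed]=0x84, sp=0xed
body[0] add  r1, r1, r4 -> r1=0xad
body[1] add  r1, r4, r3 -> r1=0x07
body[2] sub  r4, r1, r0 -> r4=0x4e
body[3] mov  r4, #0xbc -> r4=0xbc
epilogue: pop r1=0x84, sp=0xee
prologue pushed ['r1'] at ['0xed']

MEM = 0x84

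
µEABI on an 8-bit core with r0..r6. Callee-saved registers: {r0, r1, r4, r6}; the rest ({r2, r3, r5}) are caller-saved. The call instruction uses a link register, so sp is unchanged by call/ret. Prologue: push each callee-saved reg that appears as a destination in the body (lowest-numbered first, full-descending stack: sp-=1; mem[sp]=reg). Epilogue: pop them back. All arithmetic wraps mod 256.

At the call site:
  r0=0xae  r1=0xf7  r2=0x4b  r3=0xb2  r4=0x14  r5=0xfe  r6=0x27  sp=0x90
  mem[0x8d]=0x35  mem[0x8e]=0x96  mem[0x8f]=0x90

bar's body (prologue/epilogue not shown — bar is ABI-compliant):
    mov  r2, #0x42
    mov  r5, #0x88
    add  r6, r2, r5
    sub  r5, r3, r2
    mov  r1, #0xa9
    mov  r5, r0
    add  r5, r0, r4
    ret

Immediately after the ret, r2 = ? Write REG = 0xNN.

REG = 0x42

prologue: push r1 -> mem[0x8f]=0xf7, sp=0x8f
prologue: push r6 -> mem[0x8e]=0x27, sp=0x8e
body[0] mov  r2, #0x42 -> r2=0x42
body[1] mov  r5, #0x88 -> r5=0x88
body[2] add  r6, r2, r5 -> r6=0xca
body[3] sub  r5, r3, r2 -> r5=0x70
body[4] mov  r1, #0xa9 -> r1=0xa9
body[5] mov  r5, r0 -> r5=0xae
body[6] add  r5, r0, r4 -> r5=0xc2
epilogue: pop r6=0x27, sp=0x8f
epilogue: pop r1=0xf7, sp=0x90
r2 is caller-saved -> body value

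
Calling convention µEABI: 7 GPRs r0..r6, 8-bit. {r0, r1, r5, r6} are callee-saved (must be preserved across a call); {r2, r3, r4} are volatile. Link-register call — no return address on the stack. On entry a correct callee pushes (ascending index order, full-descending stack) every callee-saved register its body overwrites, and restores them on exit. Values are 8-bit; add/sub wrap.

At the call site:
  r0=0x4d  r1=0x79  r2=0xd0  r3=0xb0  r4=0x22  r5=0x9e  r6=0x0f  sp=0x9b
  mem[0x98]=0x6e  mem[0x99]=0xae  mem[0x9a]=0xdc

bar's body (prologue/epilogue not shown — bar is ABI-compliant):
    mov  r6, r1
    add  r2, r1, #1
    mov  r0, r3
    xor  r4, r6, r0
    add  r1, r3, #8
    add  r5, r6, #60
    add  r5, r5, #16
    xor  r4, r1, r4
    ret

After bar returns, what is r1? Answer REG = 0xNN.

prologue: push r0 → mem[0x9a]=0x4d, sp=0x9a
prologue: push r1 → mem[0x99]=0x79, sp=0x99
prologue: push r5 → mem[0x98]=0x9e, sp=0x98
prologue: push r6 → mem[0x97]=0x0f, sp=0x97
body[0] mov  r6, r1 → r6=0x79
body[1] add  r2, r1, #1 → r2=0x7a
body[2] mov  r0, r3 → r0=0xb0
body[3] xor  r4, r6, r0 → r4=0xc9
body[4] add  r1, r3, #8 → r1=0xb8
body[5] add  r5, r6, #60 → r5=0xb5
body[6] add  r5, r5, #16 → r5=0xc5
body[7] xor  r4, r1, r4 → r4=0x71
epilogue: pop r6=0x0f, sp=0x98
epilogue: pop r5=0x9e, sp=0x99
epilogue: pop r1=0x79, sp=0x9a
epilogue: pop r0=0x4d, sp=0x9b
r1 is callee-saved → restored

REG = 0x79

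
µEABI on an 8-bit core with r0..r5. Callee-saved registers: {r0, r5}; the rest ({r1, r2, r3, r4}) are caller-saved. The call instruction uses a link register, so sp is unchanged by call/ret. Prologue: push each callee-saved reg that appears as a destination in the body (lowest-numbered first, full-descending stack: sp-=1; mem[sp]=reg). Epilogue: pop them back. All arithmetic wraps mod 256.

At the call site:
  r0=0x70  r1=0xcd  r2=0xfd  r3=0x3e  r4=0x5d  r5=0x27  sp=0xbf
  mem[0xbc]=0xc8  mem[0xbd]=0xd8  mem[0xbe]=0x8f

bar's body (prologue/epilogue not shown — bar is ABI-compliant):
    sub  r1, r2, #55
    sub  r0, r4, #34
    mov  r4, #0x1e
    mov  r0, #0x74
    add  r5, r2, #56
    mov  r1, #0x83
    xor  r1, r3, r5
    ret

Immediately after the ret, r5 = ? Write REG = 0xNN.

REG = 0x27

prologue: push r0 -> mem[0xbe]=0x70, sp=0xbe
prologue: push r5 -> mem[0xbd]=0x27, sp=0xbd
body[0] sub  r1, r2, #55 -> r1=0xc6
body[1] sub  r0, r4, #34 -> r0=0x3b
body[2] mov  r4, #0x1e -> r4=0x1e
body[3] mov  r0, #0x74 -> r0=0x74
body[4] add  r5, r2, #56 -> r5=0x35
body[5] mov  r1, #0x83 -> r1=0x83
body[6] xor  r1, r3, r5 -> r1=0x0b
epilogue: pop r5=0x27, sp=0xbe
epilogue: pop r0=0x70, sp=0xbf
r5 is callee-saved -> restored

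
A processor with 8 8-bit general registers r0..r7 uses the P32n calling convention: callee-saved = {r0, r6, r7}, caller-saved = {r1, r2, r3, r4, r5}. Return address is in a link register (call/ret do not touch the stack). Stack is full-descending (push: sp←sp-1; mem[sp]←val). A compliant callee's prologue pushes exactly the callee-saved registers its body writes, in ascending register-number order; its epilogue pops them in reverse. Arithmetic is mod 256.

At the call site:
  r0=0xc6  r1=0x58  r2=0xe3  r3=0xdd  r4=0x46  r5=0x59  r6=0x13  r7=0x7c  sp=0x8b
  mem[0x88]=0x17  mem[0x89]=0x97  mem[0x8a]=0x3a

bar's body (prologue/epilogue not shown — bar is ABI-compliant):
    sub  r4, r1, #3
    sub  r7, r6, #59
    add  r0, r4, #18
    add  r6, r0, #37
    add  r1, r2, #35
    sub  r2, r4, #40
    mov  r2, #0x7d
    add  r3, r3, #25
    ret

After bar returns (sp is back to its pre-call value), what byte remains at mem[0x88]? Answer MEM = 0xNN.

MEM = 0x7c

prologue: push r0 -> mem[0x8a]=0xc6, sp=0x8a
prologue: push r6 -> mem[0x89]=0x13, sp=0x89
prologue: push r7 -> mem[0x88]=0x7c, sp=0x88
body[0] sub  r4, r1, #3 -> r4=0x55
body[1] sub  r7, r6, #59 -> r7=0xd8
body[2] add  r0, r4, #18 -> r0=0x67
body[3] add  r6, r0, #37 -> r6=0x8c
body[4] add  r1, r2, #35 -> r1=0x06
body[5] sub  r2, r4, #40 -> r2=0x2d
body[6] mov  r2, #0x7d -> r2=0x7d
body[7] add  r3, r3, #25 -> r3=0xf6
epilogue: pop r7=0x7c, sp=0x89
epilogue: pop r6=0x13, sp=0x8a
epilogue: pop r0=0xc6, sp=0x8b
prologue pushed ['r0', 'r6', 'r7'] at ['0x8a', '0x89', '0x88']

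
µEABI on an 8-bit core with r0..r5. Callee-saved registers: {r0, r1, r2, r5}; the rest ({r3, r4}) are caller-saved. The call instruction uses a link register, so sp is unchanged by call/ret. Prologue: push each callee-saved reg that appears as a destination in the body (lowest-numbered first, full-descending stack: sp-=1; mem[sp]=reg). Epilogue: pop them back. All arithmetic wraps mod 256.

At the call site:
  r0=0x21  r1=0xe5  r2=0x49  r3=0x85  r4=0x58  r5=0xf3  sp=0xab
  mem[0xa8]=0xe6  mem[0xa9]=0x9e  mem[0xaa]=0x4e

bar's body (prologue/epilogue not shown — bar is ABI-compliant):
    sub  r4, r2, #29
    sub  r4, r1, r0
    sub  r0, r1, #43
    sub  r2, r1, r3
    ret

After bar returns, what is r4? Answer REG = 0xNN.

prologue: push r0 -> mem[0xaa]=0x21, sp=0xaa
prologue: push r2 -> mem[0xa9]=0x49, sp=0xa9
body[0] sub  r4, r2, #29 -> r4=0x2c
body[1] sub  r4, r1, r0 -> r4=0xc4
body[2] sub  r0, r1, #43 -> r0=0xba
body[3] sub  r2, r1, r3 -> r2=0x60
epilogue: pop r2=0x49, sp=0xaa
epilogue: pop r0=0x21, sp=0xab
r4 is caller-saved -> body value

REG = 0xc4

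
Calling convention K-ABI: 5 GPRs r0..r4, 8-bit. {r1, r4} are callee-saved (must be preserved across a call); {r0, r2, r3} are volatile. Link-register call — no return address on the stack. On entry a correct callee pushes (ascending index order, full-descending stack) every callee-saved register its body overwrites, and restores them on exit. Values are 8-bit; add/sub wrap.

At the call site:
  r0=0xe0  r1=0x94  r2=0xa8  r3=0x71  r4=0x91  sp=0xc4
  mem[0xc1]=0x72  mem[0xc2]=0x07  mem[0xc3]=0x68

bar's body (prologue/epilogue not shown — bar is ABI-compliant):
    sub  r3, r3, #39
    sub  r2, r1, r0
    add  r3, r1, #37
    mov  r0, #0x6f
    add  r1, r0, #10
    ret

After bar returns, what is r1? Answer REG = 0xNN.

prologue: push r1 → mem[0xc3]=0x94, sp=0xc3
body[0] sub  r3, r3, #39 → r3=0x4a
body[1] sub  r2, r1, r0 → r2=0xb4
body[2] add  r3, r1, #37 → r3=0xb9
body[3] mov  r0, #0x6f → r0=0x6f
body[4] add  r1, r0, #10 → r1=0x79
epilogue: pop r1=0x94, sp=0xc4
r1 is callee-saved → restored

REG = 0x94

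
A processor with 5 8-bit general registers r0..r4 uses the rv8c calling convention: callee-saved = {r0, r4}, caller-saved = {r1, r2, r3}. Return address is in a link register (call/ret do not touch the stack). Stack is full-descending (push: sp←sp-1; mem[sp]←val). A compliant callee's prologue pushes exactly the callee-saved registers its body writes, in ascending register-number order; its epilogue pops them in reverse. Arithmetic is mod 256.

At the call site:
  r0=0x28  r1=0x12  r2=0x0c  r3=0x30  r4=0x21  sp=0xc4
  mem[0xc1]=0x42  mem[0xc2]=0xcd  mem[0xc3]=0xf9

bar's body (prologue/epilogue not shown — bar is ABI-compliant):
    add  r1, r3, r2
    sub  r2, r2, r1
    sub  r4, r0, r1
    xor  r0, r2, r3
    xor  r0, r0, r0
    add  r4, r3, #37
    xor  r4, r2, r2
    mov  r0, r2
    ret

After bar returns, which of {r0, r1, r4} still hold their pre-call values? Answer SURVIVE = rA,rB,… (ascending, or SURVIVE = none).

SURVIVE = r0,r4

prologue: push r0 -> mem[0xc3]=0x28, sp=0xc3
prologue: push r4 -> mem[0xc2]=0x21, sp=0xc2
body[0] add  r1, r3, r2 -> r1=0x3c
body[1] sub  r2, r2, r1 -> r2=0xd0
body[2] sub  r4, r0, r1 -> r4=0xec
body[3] xor  r0, r2, r3 -> r0=0xe0
body[4] xor  r0, r0, r0 -> r0=0x00
body[5] add  r4, r3, #37 -> r4=0x55
body[6] xor  r4, r2, r2 -> r4=0x00
body[7] mov  r0, r2 -> r0=0xd0
epilogue: pop r4=0x21, sp=0xc3
epilogue: pop r0=0x28, sp=0xc4
r0: callee-saved, written=True
r1: caller-saved, written=True
r4: callee-saved, written=True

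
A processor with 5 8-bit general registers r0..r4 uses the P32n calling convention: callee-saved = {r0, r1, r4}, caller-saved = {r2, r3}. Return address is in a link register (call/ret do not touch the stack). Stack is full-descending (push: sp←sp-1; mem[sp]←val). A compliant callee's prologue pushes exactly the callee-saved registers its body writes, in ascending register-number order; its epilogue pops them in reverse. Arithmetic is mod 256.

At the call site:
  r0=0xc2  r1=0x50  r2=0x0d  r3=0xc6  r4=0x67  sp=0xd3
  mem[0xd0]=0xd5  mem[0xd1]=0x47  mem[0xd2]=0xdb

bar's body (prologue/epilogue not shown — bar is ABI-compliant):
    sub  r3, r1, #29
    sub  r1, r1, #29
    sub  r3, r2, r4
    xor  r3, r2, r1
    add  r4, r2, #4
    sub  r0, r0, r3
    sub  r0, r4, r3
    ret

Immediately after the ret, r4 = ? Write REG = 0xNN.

prologue: push r0 → mem[0xd2]=0xc2, sp=0xd2
prologue: push r1 → mem[0xd1]=0x50, sp=0xd1
prologue: push r4 → mem[0xd0]=0x67, sp=0xd0
body[0] sub  r3, r1, #29 → r3=0x33
body[1] sub  r1, r1, #29 → r1=0x33
body[2] sub  r3, r2, r4 → r3=0xa6
body[3] xor  r3, r2, r1 → r3=0x3e
body[4] add  r4, r2, #4 → r4=0x11
body[5] sub  r0, r0, r3 → r0=0x84
body[6] sub  r0, r4, r3 → r0=0xd3
epilogue: pop r4=0x67, sp=0xd1
epilogue: pop r1=0x50, sp=0xd2
epilogue: pop r0=0xc2, sp=0xd3
r4 is callee-saved → restored

REG = 0x67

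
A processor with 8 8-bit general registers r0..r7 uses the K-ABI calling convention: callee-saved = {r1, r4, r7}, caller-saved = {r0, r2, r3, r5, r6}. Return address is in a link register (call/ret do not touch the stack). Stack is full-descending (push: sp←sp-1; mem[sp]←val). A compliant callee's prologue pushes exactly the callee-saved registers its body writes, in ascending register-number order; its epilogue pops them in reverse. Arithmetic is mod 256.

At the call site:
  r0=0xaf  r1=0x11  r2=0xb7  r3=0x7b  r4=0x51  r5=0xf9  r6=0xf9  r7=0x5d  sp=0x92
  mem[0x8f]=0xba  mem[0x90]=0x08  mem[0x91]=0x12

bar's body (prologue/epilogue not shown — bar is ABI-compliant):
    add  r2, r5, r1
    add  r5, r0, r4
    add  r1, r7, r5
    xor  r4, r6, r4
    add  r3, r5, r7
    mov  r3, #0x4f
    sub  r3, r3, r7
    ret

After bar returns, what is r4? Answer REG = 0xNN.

prologue: push r1 → mem[0x91]=0x11, sp=0x91
prologue: push r4 → mem[0x90]=0x51, sp=0x90
body[0] add  r2, r5, r1 → r2=0x0a
body[1] add  r5, r0, r4 → r5=0x00
body[2] add  r1, r7, r5 → r1=0x5d
body[3] xor  r4, r6, r4 → r4=0xa8
body[4] add  r3, r5, r7 → r3=0x5d
body[5] mov  r3, #0x4f → r3=0x4f
body[6] sub  r3, r3, r7 → r3=0xf2
epilogue: pop r4=0x51, sp=0x91
epilogue: pop r1=0x11, sp=0x92
r4 is callee-saved → restored

REG = 0x51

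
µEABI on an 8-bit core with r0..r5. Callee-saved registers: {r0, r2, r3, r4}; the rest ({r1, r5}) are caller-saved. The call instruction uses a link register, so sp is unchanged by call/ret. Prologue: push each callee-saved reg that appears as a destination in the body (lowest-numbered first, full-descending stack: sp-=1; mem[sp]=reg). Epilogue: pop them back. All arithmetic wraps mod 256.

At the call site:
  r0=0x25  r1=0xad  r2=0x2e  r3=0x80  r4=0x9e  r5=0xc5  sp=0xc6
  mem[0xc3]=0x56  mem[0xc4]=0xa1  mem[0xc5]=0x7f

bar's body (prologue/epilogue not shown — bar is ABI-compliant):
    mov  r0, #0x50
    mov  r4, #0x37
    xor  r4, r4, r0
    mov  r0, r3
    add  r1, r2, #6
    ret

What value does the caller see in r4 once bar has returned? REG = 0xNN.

prologue: push r0 → mem[0xc5]=0x25, sp=0xc5
prologue: push r4 → mem[0xc4]=0x9e, sp=0xc4
body[0] mov  r0, #0x50 → r0=0x50
body[1] mov  r4, #0x37 → r4=0x37
body[2] xor  r4, r4, r0 → r4=0x67
body[3] mov  r0, r3 → r0=0x80
body[4] add  r1, r2, #6 → r1=0x34
epilogue: pop r4=0x9e, sp=0xc5
epilogue: pop r0=0x25, sp=0xc6
r4 is callee-saved → restored

REG = 0x9e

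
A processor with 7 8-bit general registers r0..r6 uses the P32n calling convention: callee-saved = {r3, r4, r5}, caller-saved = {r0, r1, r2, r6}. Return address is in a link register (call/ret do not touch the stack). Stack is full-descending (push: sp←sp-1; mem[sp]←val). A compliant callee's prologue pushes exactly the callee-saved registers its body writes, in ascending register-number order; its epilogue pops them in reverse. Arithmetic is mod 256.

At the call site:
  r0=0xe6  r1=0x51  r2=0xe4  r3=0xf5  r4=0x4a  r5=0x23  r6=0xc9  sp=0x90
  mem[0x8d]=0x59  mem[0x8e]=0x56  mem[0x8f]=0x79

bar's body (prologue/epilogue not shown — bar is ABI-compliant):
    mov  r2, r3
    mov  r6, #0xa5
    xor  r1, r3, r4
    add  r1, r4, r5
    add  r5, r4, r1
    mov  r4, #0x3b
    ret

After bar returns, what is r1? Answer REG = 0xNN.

prologue: push r4 → mem[0x8f]=0x4a, sp=0x8f
prologue: push r5 → mem[0x8e]=0x23, sp=0x8e
body[0] mov  r2, r3 → r2=0xf5
body[1] mov  r6, #0xa5 → r6=0xa5
body[2] xor  r1, r3, r4 → r1=0xbf
body[3] add  r1, r4, r5 → r1=0x6d
body[4] add  r5, r4, r1 → r5=0xb7
body[5] mov  r4, #0x3b → r4=0x3b
epilogue: pop r5=0x23, sp=0x8f
epilogue: pop r4=0x4a, sp=0x90
r1 is caller-saved → body value

REG = 0x6d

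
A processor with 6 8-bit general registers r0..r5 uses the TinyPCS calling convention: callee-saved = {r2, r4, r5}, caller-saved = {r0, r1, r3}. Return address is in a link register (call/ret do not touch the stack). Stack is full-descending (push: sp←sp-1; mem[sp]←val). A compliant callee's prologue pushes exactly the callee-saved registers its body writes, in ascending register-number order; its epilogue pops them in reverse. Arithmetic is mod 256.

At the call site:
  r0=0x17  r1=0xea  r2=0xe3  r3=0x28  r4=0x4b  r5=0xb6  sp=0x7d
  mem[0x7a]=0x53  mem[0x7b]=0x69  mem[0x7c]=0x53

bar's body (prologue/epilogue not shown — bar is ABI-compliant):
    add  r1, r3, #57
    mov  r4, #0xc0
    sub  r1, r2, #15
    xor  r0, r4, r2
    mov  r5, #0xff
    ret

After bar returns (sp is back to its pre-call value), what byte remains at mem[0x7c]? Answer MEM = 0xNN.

MEM = 0x4b

prologue: push r4 → mem[0x7c]=0x4b, sp=0x7c
prologue: push r5 → mem[0x7b]=0xb6, sp=0x7b
body[0] add  r1, r3, #57 → r1=0x61
body[1] mov  r4, #0xc0 → r4=0xc0
body[2] sub  r1, r2, #15 → r1=0xd4
body[3] xor  r0, r4, r2 → r0=0x23
body[4] mov  r5, #0xff → r5=0xff
epilogue: pop r5=0xb6, sp=0x7c
epilogue: pop r4=0x4b, sp=0x7d
prologue pushed ['r4', 'r5'] at ['0x7c', '0x7b']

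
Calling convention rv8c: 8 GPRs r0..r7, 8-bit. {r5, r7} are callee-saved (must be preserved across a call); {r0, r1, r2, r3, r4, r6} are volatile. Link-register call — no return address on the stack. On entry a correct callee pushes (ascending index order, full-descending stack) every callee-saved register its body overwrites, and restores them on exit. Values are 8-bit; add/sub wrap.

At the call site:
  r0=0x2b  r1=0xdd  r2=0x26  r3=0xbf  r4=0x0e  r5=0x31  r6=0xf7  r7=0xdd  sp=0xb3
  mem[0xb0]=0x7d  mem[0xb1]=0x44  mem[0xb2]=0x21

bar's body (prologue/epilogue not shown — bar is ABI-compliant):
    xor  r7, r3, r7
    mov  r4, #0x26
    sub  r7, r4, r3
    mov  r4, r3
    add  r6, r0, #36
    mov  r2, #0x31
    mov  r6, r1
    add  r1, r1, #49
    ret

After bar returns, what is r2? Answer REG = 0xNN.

prologue: push r7 -> mem[0xb2]=0xdd, sp=0xb2
body[0] xor  r7, r3, r7 -> r7=0x62
body[1] mov  r4, #0x26 -> r4=0x26
body[2] sub  r7, r4, r3 -> r7=0x67
body[3] mov  r4, r3 -> r4=0xbf
body[4] add  r6, r0, #36 -> r6=0x4f
body[5] mov  r2, #0x31 -> r2=0x31
body[6] mov  r6, r1 -> r6=0xdd
body[7] add  r1, r1, #49 -> r1=0x0e
epilogue: pop r7=0xdd, sp=0xb3
r2 is caller-saved -> body value

REG = 0x31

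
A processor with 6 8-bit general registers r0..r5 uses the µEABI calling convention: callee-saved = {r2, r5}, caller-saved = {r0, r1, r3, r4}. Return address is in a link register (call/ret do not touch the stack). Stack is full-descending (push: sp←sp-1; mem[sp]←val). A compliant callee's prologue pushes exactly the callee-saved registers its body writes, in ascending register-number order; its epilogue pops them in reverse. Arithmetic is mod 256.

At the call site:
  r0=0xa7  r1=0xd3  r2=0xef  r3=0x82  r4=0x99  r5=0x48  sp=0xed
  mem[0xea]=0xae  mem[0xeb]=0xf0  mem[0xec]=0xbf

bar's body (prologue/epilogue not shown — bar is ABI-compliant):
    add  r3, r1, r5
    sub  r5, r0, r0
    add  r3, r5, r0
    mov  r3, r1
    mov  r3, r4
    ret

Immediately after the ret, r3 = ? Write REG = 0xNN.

REG = 0x99

prologue: push r5 -> mem[0xec]=0x48, sp=0xec
body[0] add  r3, r1, r5 -> r3=0x1b
body[1] sub  r5, r0, r0 -> r5=0x00
body[2] add  r3, r5, r0 -> r3=0xa7
body[3] mov  r3, r1 -> r3=0xd3
body[4] mov  r3, r4 -> r3=0x99
epilogue: pop r5=0x48, sp=0xed
r3 is caller-saved -> body value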